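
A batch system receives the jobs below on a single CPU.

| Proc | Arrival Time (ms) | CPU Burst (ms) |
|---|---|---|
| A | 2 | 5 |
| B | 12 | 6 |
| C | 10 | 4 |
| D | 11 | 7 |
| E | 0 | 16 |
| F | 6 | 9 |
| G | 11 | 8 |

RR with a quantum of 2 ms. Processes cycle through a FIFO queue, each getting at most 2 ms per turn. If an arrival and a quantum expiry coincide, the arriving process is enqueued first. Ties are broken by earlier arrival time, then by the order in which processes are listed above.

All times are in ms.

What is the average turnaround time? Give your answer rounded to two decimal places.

Schedule: | E 0-2 | A 2-4 | E 4-6 | A 6-8 | F 8-10 | E 10-12 | A 12-13 | C 13-15 | F 15-17 | D 17-19 | G 19-21 | B 21-23 | E 23-25 | C 25-27 | F 27-29 | D 29-31 | G 31-33 | B 33-35 | E 35-37 | F 37-39 | D 39-41 | G 41-43 | B 43-45 | E 45-47 | F 47-48 | D 48-49 | G 49-51 | E 51-55 |
Completion: A=13  B=45  C=27  D=49  E=55  F=48  G=51
Turnaround (C−A): A=11  B=33  C=17  D=38  E=55  F=42  G=40
Turnaround times: A=11, B=33, C=17, D=38, E=55, F=42, G=40
Average turnaround = (11+33+17+38+55+42+40) / 7 = 236/7 = 33.71

33.71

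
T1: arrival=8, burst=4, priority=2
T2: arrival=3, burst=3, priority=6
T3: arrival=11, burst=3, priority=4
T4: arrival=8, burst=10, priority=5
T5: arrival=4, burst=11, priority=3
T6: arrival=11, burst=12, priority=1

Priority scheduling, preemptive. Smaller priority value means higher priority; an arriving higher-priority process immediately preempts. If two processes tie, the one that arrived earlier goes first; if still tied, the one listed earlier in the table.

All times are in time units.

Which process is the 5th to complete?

T4

Timeline: | idle 0-3 | T2 3-4 | T5 4-8 | T1 8-11 | T6 11-23 | T1 23-24 | T5 24-31 | T3 31-34 | T4 34-44 | T2 44-46 |
Completion: T1=24  T2=46  T3=34  T4=44  T5=31  T6=23
Finish order: T6 → T1 → T5 → T3 → T4 → T2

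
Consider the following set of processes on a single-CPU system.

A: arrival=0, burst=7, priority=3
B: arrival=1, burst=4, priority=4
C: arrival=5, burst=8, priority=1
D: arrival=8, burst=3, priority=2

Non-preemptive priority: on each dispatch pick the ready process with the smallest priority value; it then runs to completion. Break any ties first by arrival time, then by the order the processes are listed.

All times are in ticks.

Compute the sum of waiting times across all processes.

26

Schedule: | A 0-7 | C 7-15 | D 15-18 | B 18-22 |
Completion: A=7  B=22  C=15  D=18
Waiting = turnaround − burst: A=0, B=17, C=2, D=7
Total waiting = 0 + 17 + 2 + 7 = 26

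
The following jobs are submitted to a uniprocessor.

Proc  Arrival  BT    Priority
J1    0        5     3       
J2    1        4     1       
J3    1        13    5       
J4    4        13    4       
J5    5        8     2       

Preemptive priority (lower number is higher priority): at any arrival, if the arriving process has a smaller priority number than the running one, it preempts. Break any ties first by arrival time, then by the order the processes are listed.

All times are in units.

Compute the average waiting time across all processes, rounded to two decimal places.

10.80

Timeline: | J1 0-1 | J2 1-5 | J5 5-13 | J1 13-17 | J4 17-30 | J3 30-43 |
Completion: J1=17  J2=5  J3=43  J4=30  J5=13
Turnaround (C−A): J1=17  J2=4  J3=42  J4=26  J5=8
Waiting times: J1=12, J2=0, J3=29, J4=13, J5=0
Average waiting = (12+0+29+13+0) / 5 = 54/5 = 10.80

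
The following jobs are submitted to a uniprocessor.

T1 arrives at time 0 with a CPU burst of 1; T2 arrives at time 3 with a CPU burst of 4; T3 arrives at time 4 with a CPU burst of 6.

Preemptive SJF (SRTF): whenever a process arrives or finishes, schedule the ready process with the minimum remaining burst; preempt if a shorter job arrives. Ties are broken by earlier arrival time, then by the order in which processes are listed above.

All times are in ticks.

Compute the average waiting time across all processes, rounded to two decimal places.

Schedule: | T1 0-1 | idle 1-3 | T2 3-7 | T3 7-13 |
Completion: T1=1  T2=7  T3=13
Waiting times: T1=0, T2=0, T3=3
Average waiting = (0+0+3) / 3 = 3/3 = 1.00

1.00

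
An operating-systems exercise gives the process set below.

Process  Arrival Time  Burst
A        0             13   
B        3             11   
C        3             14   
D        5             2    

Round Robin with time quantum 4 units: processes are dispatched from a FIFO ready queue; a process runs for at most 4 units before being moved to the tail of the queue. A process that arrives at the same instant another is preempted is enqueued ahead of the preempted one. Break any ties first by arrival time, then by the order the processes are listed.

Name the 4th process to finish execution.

Gantt: | A 0-4 | B 4-8 | C 8-12 | A 12-16 | D 16-18 | B 18-22 | C 22-26 | A 26-30 | B 30-33 | C 33-37 | A 37-38 | C 38-40 |
Completion: A=38  B=33  C=40  D=18
Turnaround (C−A): A=38  B=30  C=37  D=13
Finish order: D → B → A → C

C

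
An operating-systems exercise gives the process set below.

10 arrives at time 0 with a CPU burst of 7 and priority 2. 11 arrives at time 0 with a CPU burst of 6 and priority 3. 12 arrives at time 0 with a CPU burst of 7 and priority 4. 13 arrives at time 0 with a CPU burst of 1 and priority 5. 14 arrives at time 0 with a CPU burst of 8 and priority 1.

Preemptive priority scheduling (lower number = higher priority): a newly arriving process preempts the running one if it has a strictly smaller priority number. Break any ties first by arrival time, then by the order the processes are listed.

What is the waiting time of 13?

Timeline: | 14 0-8 | 10 8-15 | 11 15-21 | 12 21-28 | 13 28-29 |
Completion: 10=15  11=21  12=28  13=29  14=8
Turnaround (C−A): 10=15  11=21  12=28  13=29  14=8
Waiting(13) = turnaround − burst = 29 − 1 = 28

28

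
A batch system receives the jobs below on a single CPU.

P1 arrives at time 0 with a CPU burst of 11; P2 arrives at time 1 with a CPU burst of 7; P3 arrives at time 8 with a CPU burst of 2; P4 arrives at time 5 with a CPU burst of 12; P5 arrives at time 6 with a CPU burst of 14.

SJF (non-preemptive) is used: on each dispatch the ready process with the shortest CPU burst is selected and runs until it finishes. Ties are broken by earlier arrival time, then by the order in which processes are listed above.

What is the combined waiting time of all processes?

Gantt: | P1 0-11 | P3 11-13 | P2 13-20 | P4 20-32 | P5 32-46 |
Completion: P1=11  P2=20  P3=13  P4=32  P5=46
Turnaround (C−A): P1=11  P2=19  P3=5  P4=27  P5=40
Waiting = turnaround − burst: P1=0, P2=12, P3=3, P4=15, P5=26
Total waiting = 0 + 12 + 3 + 15 + 26 = 56

56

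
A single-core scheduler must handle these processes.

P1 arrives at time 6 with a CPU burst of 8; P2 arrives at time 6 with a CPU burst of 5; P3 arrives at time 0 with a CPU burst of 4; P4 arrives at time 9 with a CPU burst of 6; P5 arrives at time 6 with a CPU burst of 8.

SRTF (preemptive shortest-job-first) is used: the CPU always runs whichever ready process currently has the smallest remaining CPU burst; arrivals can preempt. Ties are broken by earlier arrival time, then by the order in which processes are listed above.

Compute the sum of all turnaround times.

63

Schedule: | P3 0-4 | idle 4-6 | P2 6-11 | P4 11-17 | P1 17-25 | P5 25-33 |
Completion: P1=25  P2=11  P3=4  P4=17  P5=33
Turnaround = completion − arrival: P1=19, P2=5, P3=4, P4=8, P5=27
Total turnaround = 19 + 5 + 4 + 8 + 27 = 63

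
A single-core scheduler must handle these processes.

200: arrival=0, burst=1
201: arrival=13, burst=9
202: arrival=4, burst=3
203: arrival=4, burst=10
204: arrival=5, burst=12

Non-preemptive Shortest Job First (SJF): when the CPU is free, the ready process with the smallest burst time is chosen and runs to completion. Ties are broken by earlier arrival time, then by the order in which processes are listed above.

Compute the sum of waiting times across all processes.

Timeline: | 200 0-1 | idle 1-4 | 202 4-7 | 203 7-17 | 201 17-26 | 204 26-38 |
Completion: 200=1  201=26  202=7  203=17  204=38
Turnaround (C−A): 200=1  201=13  202=3  203=13  204=33
Waiting = turnaround − burst: 200=0, 201=4, 202=0, 203=3, 204=21
Total waiting = 0 + 4 + 0 + 3 + 21 = 28

28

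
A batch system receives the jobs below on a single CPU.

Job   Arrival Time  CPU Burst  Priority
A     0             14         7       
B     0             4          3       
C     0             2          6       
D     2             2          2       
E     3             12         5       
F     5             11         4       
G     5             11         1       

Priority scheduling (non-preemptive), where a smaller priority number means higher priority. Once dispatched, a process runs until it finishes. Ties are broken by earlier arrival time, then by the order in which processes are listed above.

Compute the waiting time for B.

Timeline: | B 0-4 | D 4-6 | G 6-17 | F 17-28 | E 28-40 | C 40-42 | A 42-56 |
Completion: A=56  B=4  C=42  D=6  E=40  F=28  G=17
Turnaround (C−A): A=56  B=4  C=42  D=4  E=37  F=23  G=12
Waiting(B) = turnaround − burst = 4 − 4 = 0

0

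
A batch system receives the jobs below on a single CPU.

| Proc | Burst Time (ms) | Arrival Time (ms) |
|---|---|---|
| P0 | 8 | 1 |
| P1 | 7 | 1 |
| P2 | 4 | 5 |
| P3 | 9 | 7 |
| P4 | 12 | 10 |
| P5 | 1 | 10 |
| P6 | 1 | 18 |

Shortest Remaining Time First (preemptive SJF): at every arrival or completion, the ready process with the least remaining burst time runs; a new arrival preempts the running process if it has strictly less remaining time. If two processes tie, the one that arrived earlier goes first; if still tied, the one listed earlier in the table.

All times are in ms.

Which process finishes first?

Timeline: | idle 0-1 | P1 1-8 | P2 8-10 | P5 10-11 | P2 11-13 | P0 13-18 | P6 18-19 | P0 19-22 | P3 22-31 | P4 31-43 |
Completion: P0=22  P1=8  P2=13  P3=31  P4=43  P5=11  P6=19
Finish order: P1 → P5 → P2 → P6 → P0 → P3 → P4

P1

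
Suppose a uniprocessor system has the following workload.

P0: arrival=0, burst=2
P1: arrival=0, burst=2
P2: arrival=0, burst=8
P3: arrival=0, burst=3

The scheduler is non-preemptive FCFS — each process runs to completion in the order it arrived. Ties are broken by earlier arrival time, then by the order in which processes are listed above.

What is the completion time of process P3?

15

Timeline: | P0 0-2 | P1 2-4 | P2 4-12 | P3 12-15 |
Completion: P0=2  P1=4  P2=12  P3=15
Turnaround (C−A): P0=2  P1=4  P2=12  P3=15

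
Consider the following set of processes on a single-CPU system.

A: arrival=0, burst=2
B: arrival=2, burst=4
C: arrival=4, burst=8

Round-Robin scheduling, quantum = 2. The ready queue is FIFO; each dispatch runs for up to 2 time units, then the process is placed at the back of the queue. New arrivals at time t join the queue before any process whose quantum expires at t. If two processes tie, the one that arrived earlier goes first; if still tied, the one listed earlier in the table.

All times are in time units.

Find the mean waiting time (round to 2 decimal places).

Schedule: | A 0-2 | B 2-4 | C 4-6 | B 6-8 | C 8-14 |
Completion: A=2  B=8  C=14
Turnaround (C−A): A=2  B=6  C=10
Waiting times: A=0, B=2, C=2
Average waiting = (0+2+2) / 3 = 4/3 = 1.33

1.33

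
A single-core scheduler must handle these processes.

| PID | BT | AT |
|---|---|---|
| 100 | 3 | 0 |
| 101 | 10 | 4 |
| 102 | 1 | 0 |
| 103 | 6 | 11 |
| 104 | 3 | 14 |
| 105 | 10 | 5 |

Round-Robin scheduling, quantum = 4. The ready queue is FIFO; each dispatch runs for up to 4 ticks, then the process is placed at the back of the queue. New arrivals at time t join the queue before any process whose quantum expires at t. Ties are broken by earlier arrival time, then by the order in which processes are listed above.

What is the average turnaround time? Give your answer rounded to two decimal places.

15.50

Schedule: | 100 0-3 | 102 3-4 | 101 4-8 | 105 8-12 | 101 12-16 | 103 16-20 | 105 20-24 | 104 24-27 | 101 27-29 | 103 29-31 | 105 31-33 |
Completion: 100=3  101=29  102=4  103=31  104=27  105=33
Turnaround (C−A): 100=3  101=25  102=4  103=20  104=13  105=28
Turnaround times: 100=3, 101=25, 102=4, 103=20, 104=13, 105=28
Average turnaround = (3+25+4+20+13+28) / 6 = 93/6 = 15.50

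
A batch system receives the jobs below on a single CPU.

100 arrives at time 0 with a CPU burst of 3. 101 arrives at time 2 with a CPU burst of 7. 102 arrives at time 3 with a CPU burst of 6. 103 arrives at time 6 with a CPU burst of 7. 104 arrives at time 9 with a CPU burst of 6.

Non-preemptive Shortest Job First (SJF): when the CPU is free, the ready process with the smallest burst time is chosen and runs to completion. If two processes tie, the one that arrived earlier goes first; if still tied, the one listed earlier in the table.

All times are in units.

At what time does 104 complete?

Schedule: | 100 0-3 | 102 3-9 | 104 9-15 | 101 15-22 | 103 22-29 |
Completion: 100=3  101=22  102=9  103=29  104=15
Turnaround (C−A): 100=3  101=20  102=6  103=23  104=6

15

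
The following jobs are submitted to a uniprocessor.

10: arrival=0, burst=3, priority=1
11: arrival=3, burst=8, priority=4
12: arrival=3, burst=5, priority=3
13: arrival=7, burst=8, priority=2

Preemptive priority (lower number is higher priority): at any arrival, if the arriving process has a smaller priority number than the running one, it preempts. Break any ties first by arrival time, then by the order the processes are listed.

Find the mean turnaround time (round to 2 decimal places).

Schedule: | 10 0-3 | 12 3-7 | 13 7-15 | 12 15-16 | 11 16-24 |
Completion: 10=3  11=24  12=16  13=15
Turnaround (C−A): 10=3  11=21  12=13  13=8
Turnaround times: 10=3, 11=21, 12=13, 13=8
Average turnaround = (3+21+13+8) / 4 = 45/4 = 11.25

11.25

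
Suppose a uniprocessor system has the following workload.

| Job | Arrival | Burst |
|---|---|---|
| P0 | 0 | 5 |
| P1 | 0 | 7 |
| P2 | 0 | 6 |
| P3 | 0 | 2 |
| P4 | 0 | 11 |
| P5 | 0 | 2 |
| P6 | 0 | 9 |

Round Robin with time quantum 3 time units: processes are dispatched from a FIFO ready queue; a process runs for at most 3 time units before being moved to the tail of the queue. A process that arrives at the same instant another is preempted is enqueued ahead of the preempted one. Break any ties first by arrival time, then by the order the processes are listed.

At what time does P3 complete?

Timeline: | P0 0-3 | P1 3-6 | P2 6-9 | P3 9-11 | P4 11-14 | P5 14-16 | P6 16-19 | P0 19-21 | P1 21-24 | P2 24-27 | P4 27-30 | P6 30-33 | P1 33-34 | P4 34-37 | P6 37-40 | P4 40-42 |
Completion: P0=21  P1=34  P2=27  P3=11  P4=42  P5=16  P6=40
Turnaround (C−A): P0=21  P1=34  P2=27  P3=11  P4=42  P5=16  P6=40

11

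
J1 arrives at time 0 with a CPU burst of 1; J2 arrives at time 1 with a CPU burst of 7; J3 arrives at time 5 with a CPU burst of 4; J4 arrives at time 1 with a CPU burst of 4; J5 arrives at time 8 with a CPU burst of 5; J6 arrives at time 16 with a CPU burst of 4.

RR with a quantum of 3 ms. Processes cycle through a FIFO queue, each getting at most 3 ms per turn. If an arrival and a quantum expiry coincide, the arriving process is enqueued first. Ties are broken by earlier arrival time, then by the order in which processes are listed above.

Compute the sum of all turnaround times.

Schedule: | J1 0-1 | J2 1-4 | J4 4-7 | J2 7-10 | J3 10-13 | J4 13-14 | J5 14-17 | J2 17-18 | J3 18-19 | J6 19-22 | J5 22-24 | J6 24-25 |
Completion: J1=1  J2=18  J3=19  J4=14  J5=24  J6=25
Turnaround (C−A): J1=1  J2=17  J3=14  J4=13  J5=16  J6=9
Turnaround = completion − arrival: J1=1, J2=17, J3=14, J4=13, J5=16, J6=9
Total turnaround = 1 + 17 + 14 + 13 + 16 + 9 = 70

70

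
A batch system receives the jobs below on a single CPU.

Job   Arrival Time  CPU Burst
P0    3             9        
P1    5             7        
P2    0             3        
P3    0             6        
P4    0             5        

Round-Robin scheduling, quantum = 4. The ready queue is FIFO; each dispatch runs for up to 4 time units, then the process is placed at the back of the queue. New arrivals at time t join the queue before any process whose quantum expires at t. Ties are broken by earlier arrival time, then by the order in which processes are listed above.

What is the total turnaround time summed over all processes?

Gantt: | P2 0-3 | P3 3-7 | P4 7-11 | P0 11-15 | P1 15-19 | P3 19-21 | P4 21-22 | P0 22-26 | P1 26-29 | P0 29-30 |
Completion: P0=30  P1=29  P2=3  P3=21  P4=22
Turnaround (C−A): P0=27  P1=24  P2=3  P3=21  P4=22
Turnaround = completion − arrival: P0=27, P1=24, P2=3, P3=21, P4=22
Total turnaround = 27 + 24 + 3 + 21 + 22 = 97

97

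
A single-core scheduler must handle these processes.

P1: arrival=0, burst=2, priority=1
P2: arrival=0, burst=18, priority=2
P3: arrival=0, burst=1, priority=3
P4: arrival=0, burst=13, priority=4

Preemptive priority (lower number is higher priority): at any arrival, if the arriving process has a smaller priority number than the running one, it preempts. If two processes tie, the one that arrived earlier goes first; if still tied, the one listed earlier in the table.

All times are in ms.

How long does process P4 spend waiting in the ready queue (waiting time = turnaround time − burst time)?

Schedule: | P1 0-2 | P2 2-20 | P3 20-21 | P4 21-34 |
Completion: P1=2  P2=20  P3=21  P4=34
Turnaround (C−A): P1=2  P2=20  P3=21  P4=34
Waiting(P4) = turnaround − burst = 34 − 13 = 21

21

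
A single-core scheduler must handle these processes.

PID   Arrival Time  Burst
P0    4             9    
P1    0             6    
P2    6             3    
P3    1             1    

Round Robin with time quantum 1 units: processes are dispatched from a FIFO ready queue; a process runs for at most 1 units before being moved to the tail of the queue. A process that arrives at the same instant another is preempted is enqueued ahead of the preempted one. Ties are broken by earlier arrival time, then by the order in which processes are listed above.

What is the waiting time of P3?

Schedule: | P1 0-1 | P3 1-2 | P1 2-4 | P0 4-5 | P1 5-6 | P0 6-7 | P2 7-8 | P1 8-9 | P0 9-10 | P2 10-11 | P1 11-12 | P0 12-13 | P2 13-14 | P0 14-19 |
Completion: P0=19  P1=12  P2=14  P3=2
Turnaround (C−A): P0=15  P1=12  P2=8  P3=1
Waiting(P3) = turnaround − burst = 1 − 1 = 0

0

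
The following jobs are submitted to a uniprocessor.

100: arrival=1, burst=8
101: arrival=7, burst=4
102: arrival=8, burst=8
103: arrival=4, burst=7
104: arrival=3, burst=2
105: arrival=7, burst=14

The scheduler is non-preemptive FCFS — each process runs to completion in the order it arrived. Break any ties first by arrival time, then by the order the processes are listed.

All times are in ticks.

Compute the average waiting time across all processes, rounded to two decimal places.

11.17

Timeline: | idle 0-1 | 100 1-9 | 104 9-11 | 103 11-18 | 101 18-22 | 105 22-36 | 102 36-44 |
Completion: 100=9  101=22  102=44  103=18  104=11  105=36
Turnaround (C−A): 100=8  101=15  102=36  103=14  104=8  105=29
Waiting times: 100=0, 101=11, 102=28, 103=7, 104=6, 105=15
Average waiting = (0+11+28+7+6+15) / 6 = 67/6 = 11.17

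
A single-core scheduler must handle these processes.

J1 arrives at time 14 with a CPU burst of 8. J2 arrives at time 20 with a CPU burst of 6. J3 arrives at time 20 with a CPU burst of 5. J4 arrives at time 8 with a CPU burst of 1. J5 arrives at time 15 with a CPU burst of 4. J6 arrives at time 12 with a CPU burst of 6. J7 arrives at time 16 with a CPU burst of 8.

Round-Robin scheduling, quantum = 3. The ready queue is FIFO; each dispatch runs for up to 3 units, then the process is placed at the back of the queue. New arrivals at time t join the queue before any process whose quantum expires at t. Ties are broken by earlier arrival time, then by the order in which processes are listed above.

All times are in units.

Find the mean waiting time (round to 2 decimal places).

Gantt: | idle 0-8 | J4 8-9 | idle 9-12 | J6 12-15 | J1 15-18 | J5 18-21 | J6 21-24 | J7 24-27 | J1 27-30 | J2 30-33 | J3 33-36 | J5 36-37 | J7 37-40 | J1 40-42 | J2 42-45 | J3 45-47 | J7 47-49 |
Completion: J1=42  J2=45  J3=47  J4=9  J5=37  J6=24  J7=49
Turnaround (C−A): J1=28  J2=25  J3=27  J4=1  J5=22  J6=12  J7=33
Waiting times: J1=20, J2=19, J3=22, J4=0, J5=18, J6=6, J7=25
Average waiting = (20+19+22+0+18+6+25) / 7 = 110/7 = 15.71

15.71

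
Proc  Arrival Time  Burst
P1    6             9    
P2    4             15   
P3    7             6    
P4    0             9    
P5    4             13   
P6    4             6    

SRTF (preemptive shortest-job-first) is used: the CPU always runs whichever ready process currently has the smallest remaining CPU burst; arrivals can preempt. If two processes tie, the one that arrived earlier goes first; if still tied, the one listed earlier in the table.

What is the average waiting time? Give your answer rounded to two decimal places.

15.50

Timeline: | P4 0-9 | P6 9-15 | P3 15-21 | P1 21-30 | P5 30-43 | P2 43-58 |
Completion: P1=30  P2=58  P3=21  P4=9  P5=43  P6=15
Turnaround (C−A): P1=24  P2=54  P3=14  P4=9  P5=39  P6=11
Waiting times: P1=15, P2=39, P3=8, P4=0, P5=26, P6=5
Average waiting = (15+39+8+0+26+5) / 6 = 93/6 = 15.50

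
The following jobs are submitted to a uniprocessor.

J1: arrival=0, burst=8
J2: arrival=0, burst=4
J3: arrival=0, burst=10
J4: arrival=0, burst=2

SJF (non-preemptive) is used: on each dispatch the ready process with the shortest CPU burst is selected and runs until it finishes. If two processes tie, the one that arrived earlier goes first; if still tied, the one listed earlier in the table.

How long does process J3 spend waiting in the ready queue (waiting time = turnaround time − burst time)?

14

Schedule: | J4 0-2 | J2 2-6 | J1 6-14 | J3 14-24 |
Completion: J1=14  J2=6  J3=24  J4=2
Waiting(J3) = turnaround − burst = 24 − 10 = 14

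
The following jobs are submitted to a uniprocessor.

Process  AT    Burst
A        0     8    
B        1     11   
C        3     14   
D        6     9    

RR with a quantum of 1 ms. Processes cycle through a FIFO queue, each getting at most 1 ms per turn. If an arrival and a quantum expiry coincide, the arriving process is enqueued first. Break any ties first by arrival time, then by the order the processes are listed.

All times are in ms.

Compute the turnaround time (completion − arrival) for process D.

32

Gantt: | A 0-1 | B 1-2 | A 2-3 | B 3-4 | C 4-5 | A 5-6 | B 6-7 | C 7-8 | D 8-9 | A 9-10 | B 10-11 | C 11-12 | D 12-13 | A 13-14 | B 14-15 | C 15-16 | D 16-17 | A 17-18 | B 18-19 | C 19-20 | D 20-21 | A 21-22 | B 22-23 | C 23-24 | D 24-25 | A 25-26 | B 26-27 | C 27-28 | D 28-29 | B 29-30 | C 30-31 | D 31-32 | B 32-33 | C 33-34 | D 34-35 | B 35-36 | C 36-37 | D 37-38 | C 38-42 |
Completion: A=26  B=36  C=42  D=38
Turnaround(D) = completion − arrival = 38 − 6 = 32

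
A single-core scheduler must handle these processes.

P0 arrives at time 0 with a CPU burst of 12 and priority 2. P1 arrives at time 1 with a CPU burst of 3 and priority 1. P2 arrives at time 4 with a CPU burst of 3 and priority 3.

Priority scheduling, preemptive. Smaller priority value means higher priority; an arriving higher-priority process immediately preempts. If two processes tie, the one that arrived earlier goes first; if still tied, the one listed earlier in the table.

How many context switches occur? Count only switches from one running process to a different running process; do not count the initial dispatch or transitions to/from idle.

3

Gantt: | P0 0-1 | P1 1-4 | P0 4-15 | P2 15-18 |
Completion: P0=15  P1=4  P2=18
Turnaround (C−A): P0=15  P1=3  P2=14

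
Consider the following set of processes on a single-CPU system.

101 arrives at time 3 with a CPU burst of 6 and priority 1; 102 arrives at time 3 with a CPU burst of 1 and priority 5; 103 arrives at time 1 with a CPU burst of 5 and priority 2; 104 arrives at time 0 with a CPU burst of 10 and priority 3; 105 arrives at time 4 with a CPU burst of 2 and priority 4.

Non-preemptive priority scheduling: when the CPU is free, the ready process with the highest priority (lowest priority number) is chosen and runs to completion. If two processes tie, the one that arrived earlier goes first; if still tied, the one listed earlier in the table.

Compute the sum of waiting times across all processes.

59

Timeline: | 104 0-10 | 101 10-16 | 103 16-21 | 105 21-23 | 102 23-24 |
Completion: 101=16  102=24  103=21  104=10  105=23
Turnaround (C−A): 101=13  102=21  103=20  104=10  105=19
Waiting = turnaround − burst: 101=7, 102=20, 103=15, 104=0, 105=17
Total waiting = 7 + 20 + 15 + 0 + 17 = 59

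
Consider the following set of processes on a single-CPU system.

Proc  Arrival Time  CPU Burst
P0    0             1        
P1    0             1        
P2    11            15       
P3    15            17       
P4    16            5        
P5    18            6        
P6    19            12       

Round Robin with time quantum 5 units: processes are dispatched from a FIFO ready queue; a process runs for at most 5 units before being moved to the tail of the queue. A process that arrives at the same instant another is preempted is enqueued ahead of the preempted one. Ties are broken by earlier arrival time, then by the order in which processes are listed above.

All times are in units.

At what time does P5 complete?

52

Schedule: | P0 0-1 | P1 1-2 | idle 2-11 | P2 11-16 | P3 16-21 | P4 21-26 | P2 26-31 | P5 31-36 | P6 36-41 | P3 41-46 | P2 46-51 | P5 51-52 | P6 52-57 | P3 57-62 | P6 62-64 | P3 64-66 |
Completion: P0=1  P1=2  P2=51  P3=66  P4=26  P5=52  P6=64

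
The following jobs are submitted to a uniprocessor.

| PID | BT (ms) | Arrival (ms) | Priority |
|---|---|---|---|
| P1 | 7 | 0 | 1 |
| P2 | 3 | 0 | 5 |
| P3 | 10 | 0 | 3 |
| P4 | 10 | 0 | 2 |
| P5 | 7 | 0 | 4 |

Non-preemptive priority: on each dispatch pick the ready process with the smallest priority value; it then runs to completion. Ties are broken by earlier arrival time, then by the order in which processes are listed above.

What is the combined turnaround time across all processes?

122

Schedule: | P1 0-7 | P4 7-17 | P3 17-27 | P5 27-34 | P2 34-37 |
Completion: P1=7  P2=37  P3=27  P4=17  P5=34
Turnaround (C−A): P1=7  P2=37  P3=27  P4=17  P5=34
Turnaround = completion − arrival: P1=7, P2=37, P3=27, P4=17, P5=34
Total turnaround = 7 + 37 + 27 + 17 + 34 = 122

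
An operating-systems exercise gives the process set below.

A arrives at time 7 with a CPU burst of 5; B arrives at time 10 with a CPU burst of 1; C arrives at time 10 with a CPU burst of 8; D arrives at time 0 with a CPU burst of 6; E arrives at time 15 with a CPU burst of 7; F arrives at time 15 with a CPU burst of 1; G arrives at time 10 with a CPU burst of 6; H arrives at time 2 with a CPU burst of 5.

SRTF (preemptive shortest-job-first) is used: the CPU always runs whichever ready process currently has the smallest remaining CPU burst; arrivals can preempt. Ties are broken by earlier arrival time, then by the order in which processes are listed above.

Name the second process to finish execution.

Timeline: | D 0-6 | H 6-11 | B 11-12 | A 12-15 | F 15-16 | A 16-18 | G 18-24 | E 24-31 | C 31-39 |
Completion: A=18  B=12  C=39  D=6  E=31  F=16  G=24  H=11
Finish order: D → H → B → F → A → G → E → C

H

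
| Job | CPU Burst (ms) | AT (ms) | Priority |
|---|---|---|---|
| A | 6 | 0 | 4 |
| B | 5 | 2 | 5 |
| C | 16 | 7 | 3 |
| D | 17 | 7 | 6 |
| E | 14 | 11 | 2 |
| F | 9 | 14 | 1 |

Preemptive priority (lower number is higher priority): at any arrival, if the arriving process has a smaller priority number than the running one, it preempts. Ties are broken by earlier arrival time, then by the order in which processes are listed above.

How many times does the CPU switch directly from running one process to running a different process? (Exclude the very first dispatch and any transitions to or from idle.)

Timeline: | A 0-6 | B 6-7 | C 7-11 | E 11-14 | F 14-23 | E 23-34 | C 34-46 | B 46-50 | D 50-67 |
Completion: A=6  B=50  C=46  D=67  E=34  F=23
Turnaround (C−A): A=6  B=48  C=39  D=60  E=23  F=9

8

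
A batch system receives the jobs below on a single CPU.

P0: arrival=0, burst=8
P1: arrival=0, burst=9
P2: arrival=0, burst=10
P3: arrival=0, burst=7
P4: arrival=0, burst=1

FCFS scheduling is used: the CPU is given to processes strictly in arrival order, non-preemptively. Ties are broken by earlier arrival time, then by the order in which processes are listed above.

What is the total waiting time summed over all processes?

86

Gantt: | P0 0-8 | P1 8-17 | P2 17-27 | P3 27-34 | P4 34-35 |
Completion: P0=8  P1=17  P2=27  P3=34  P4=35
Waiting = turnaround − burst: P0=0, P1=8, P2=17, P3=27, P4=34
Total waiting = 0 + 8 + 17 + 27 + 34 = 86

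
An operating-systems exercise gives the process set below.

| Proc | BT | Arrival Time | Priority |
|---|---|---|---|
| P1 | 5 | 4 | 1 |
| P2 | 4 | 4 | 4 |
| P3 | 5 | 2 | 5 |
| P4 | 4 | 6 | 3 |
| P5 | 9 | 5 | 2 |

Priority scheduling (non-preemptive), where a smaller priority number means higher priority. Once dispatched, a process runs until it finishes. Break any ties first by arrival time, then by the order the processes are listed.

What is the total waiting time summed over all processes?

Timeline: | idle 0-2 | P3 2-7 | P1 7-12 | P5 12-21 | P4 21-25 | P2 25-29 |
Completion: P1=12  P2=29  P3=7  P4=25  P5=21
Turnaround (C−A): P1=8  P2=25  P3=5  P4=19  P5=16
Waiting = turnaround − burst: P1=3, P2=21, P3=0, P4=15, P5=7
Total waiting = 3 + 21 + 0 + 15 + 7 = 46

46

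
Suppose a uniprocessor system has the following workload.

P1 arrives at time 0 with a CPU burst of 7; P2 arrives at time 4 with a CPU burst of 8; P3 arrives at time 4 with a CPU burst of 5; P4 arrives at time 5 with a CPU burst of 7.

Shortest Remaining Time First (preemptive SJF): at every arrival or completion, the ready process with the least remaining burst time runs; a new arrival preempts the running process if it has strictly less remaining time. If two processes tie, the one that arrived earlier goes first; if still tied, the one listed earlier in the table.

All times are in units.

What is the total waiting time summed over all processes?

Timeline: | P1 0-7 | P3 7-12 | P4 12-19 | P2 19-27 |
Completion: P1=7  P2=27  P3=12  P4=19
Waiting = turnaround − burst: P1=0, P2=15, P3=3, P4=7
Total waiting = 0 + 15 + 3 + 7 = 25

25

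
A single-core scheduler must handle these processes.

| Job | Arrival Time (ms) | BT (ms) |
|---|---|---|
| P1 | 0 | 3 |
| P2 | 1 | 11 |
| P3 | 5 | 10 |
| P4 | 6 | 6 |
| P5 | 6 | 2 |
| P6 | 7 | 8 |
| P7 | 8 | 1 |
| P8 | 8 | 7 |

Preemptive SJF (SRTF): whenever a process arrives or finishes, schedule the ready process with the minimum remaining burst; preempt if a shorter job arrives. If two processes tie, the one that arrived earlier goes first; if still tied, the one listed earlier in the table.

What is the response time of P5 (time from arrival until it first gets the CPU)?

Schedule: | P1 0-3 | P2 3-6 | P5 6-8 | P7 8-9 | P4 9-15 | P8 15-22 | P2 22-30 | P6 30-38 | P3 38-48 |
Completion: P1=3  P2=30  P3=48  P4=15  P5=8  P6=38  P7=9  P8=22
Response(P5) = first start − arrival = 6 − 6 = 0

0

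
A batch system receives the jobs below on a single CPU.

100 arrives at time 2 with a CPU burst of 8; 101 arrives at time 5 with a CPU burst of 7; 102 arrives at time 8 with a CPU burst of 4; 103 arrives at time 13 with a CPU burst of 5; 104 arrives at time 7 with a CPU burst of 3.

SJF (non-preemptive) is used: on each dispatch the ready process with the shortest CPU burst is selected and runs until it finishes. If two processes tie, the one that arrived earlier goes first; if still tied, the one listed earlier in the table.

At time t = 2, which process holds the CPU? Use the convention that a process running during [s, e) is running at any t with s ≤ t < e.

100

Timeline: | idle 0-2 | 100 2-10 | 104 10-13 | 102 13-17 | 103 17-22 | 101 22-29 |
Completion: 100=10  101=29  102=17  103=22  104=13
Turnaround (C−A): 100=8  101=24  102=9  103=9  104=6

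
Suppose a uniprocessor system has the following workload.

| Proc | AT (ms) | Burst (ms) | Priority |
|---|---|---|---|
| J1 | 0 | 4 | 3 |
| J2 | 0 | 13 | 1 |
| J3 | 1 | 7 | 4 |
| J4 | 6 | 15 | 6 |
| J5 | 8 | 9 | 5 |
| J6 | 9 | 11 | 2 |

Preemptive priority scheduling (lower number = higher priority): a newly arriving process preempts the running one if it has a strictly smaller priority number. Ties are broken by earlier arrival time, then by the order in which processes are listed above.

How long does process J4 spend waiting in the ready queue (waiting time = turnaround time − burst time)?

Timeline: | J2 0-13 | J6 13-24 | J1 24-28 | J3 28-35 | J5 35-44 | J4 44-59 |
Completion: J1=28  J2=13  J3=35  J4=59  J5=44  J6=24
Turnaround (C−A): J1=28  J2=13  J3=34  J4=53  J5=36  J6=15
Waiting(J4) = turnaround − burst = 53 − 15 = 38

38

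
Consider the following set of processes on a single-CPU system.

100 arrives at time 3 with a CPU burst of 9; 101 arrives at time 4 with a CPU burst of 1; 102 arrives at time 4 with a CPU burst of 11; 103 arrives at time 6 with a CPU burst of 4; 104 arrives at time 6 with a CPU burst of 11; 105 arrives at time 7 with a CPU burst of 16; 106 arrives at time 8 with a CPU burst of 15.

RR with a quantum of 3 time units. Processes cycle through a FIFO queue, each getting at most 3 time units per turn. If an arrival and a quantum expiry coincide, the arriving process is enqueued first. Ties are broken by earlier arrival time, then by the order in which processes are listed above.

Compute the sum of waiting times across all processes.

217

Schedule: | idle 0-3 | 100 3-6 | 101 6-7 | 102 7-10 | 103 10-13 | 104 13-16 | 100 16-19 | 105 19-22 | 106 22-25 | 102 25-28 | 103 28-29 | 104 29-32 | 100 32-35 | 105 35-38 | 106 38-41 | 102 41-44 | 104 44-47 | 105 47-50 | 106 50-53 | 102 53-55 | 104 55-57 | 105 57-60 | 106 60-63 | 105 63-66 | 106 66-69 | 105 69-70 |
Completion: 100=35  101=7  102=55  103=29  104=57  105=70  106=69
Turnaround (C−A): 100=32  101=3  102=51  103=23  104=51  105=63  106=61
Waiting = turnaround − burst: 100=23, 101=2, 102=40, 103=19, 104=40, 105=47, 106=46
Total waiting = 23 + 2 + 40 + 19 + 40 + 47 + 46 = 217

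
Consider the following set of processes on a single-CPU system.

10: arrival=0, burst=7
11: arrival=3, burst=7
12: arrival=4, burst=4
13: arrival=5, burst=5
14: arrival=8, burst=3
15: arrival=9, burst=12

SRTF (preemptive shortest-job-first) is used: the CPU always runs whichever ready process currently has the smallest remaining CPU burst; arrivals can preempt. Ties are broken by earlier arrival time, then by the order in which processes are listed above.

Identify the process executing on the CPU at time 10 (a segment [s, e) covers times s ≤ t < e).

Gantt: | 10 0-7 | 12 7-11 | 14 11-14 | 13 14-19 | 11 19-26 | 15 26-38 |
Completion: 10=7  11=26  12=11  13=19  14=14  15=38
Turnaround (C−A): 10=7  11=23  12=7  13=14  14=6  15=29

12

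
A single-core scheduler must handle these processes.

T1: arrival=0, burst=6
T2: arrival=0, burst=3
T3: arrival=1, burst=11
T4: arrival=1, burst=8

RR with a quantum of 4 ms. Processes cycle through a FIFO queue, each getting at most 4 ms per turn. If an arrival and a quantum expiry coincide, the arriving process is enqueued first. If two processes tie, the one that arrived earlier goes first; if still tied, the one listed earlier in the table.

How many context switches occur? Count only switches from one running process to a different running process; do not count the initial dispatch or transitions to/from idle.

Timeline: | T1 0-4 | T2 4-7 | T3 7-11 | T4 11-15 | T1 15-17 | T3 17-21 | T4 21-25 | T3 25-28 |
Completion: T1=17  T2=7  T3=28  T4=25

7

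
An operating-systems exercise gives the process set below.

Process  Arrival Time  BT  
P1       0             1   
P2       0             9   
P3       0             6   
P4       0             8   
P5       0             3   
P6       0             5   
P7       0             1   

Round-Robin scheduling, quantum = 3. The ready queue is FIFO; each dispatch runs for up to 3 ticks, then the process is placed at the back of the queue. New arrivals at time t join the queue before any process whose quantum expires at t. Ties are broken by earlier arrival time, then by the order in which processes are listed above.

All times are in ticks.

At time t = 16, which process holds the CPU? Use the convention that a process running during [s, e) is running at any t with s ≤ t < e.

Schedule: | P1 0-1 | P2 1-4 | P3 4-7 | P4 7-10 | P5 10-13 | P6 13-16 | P7 16-17 | P2 17-20 | P3 20-23 | P4 23-26 | P6 26-28 | P2 28-31 | P4 31-33 |
Completion: P1=1  P2=31  P3=23  P4=33  P5=13  P6=28  P7=17

P7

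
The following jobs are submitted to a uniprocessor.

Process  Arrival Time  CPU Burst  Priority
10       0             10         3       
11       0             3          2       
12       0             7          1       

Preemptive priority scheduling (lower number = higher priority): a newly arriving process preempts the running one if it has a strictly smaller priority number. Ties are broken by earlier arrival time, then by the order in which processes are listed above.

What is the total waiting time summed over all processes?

17

Timeline: | 12 0-7 | 11 7-10 | 10 10-20 |
Completion: 10=20  11=10  12=7
Waiting = turnaround − burst: 10=10, 11=7, 12=0
Total waiting = 10 + 7 + 0 = 17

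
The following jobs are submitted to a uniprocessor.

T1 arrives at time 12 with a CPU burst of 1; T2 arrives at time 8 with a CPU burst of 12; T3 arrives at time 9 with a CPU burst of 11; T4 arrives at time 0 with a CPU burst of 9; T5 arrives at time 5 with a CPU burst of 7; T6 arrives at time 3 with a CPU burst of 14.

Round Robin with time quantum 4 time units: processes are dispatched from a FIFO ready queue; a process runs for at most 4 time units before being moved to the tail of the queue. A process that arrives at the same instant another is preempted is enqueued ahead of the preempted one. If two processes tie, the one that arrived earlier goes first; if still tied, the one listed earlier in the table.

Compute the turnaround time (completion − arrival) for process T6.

48

Timeline: | T4 0-4 | T6 4-8 | T4 8-12 | T5 12-16 | T2 16-20 | T6 20-24 | T3 24-28 | T1 28-29 | T4 29-30 | T5 30-33 | T2 33-37 | T6 37-41 | T3 41-45 | T2 45-49 | T6 49-51 | T3 51-54 |
Completion: T1=29  T2=49  T3=54  T4=30  T5=33  T6=51
Turnaround(T6) = completion − arrival = 51 − 3 = 48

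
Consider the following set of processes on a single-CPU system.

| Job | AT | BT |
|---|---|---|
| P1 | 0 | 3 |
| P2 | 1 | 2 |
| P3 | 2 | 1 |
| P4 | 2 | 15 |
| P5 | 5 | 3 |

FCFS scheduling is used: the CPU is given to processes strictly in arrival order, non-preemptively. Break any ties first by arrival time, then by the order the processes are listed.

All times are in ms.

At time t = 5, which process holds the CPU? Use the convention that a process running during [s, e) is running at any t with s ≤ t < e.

Timeline: | P1 0-3 | P2 3-5 | P3 5-6 | P4 6-21 | P5 21-24 |
Completion: P1=3  P2=5  P3=6  P4=21  P5=24
Turnaround (C−A): P1=3  P2=4  P3=4  P4=19  P5=19

P3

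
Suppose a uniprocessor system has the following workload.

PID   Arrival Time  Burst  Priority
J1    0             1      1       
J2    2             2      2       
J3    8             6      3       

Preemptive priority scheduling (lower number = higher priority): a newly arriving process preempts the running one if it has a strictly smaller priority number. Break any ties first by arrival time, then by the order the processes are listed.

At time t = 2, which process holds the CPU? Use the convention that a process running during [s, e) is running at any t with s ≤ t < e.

J2

Gantt: | J1 0-1 | idle 1-2 | J2 2-4 | idle 4-8 | J3 8-14 |
Completion: J1=1  J2=4  J3=14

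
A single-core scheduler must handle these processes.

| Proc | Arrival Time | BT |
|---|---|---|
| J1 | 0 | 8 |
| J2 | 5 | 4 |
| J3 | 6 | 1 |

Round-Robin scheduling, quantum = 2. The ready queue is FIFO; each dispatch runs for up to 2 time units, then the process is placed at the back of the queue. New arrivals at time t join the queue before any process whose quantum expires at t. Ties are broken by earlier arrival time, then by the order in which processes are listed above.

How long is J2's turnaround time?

Timeline: | J1 0-6 | J2 6-8 | J3 8-9 | J1 9-11 | J2 11-13 |
Completion: J1=11  J2=13  J3=9
Turnaround(J2) = completion − arrival = 13 − 5 = 8

8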